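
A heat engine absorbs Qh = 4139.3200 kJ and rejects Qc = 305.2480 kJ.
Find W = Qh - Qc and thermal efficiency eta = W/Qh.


W = 4139.3200 - 305.2480 = 3834.0720 kJ
eta = 3834.0720 / 4139.3200 = 0.9263 = 92.6256%

W = 3834.0720 kJ, eta = 92.6256%


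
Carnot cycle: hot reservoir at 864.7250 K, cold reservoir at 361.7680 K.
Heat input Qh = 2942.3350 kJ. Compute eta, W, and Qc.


eta = 1 - 361.7680/864.7250 = 0.5816
W = 0.5816 * 2942.3350 = 1711.3741 kJ
Qc = 2942.3350 - 1711.3741 = 1230.9609 kJ

eta = 58.1638%, W = 1711.3741 kJ, Qc = 1230.9609 kJ


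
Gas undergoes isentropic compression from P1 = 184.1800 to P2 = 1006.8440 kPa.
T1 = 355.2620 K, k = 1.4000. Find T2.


(k-1)/k = 0.2857
(P2/P1)^exp = 1.6247
T2 = 355.2620 * 1.6247 = 577.1993 K

577.1993 K


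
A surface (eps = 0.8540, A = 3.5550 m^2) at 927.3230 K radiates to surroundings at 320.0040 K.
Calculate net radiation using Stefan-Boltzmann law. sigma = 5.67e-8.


T^4 = 7.3948e+11
Tsurr^4 = 1.0486e+10
Q = 0.8540 * 5.67e-8 * 3.5550 * 7.2899e+11 = 125487.9370 W

125487.9370 W


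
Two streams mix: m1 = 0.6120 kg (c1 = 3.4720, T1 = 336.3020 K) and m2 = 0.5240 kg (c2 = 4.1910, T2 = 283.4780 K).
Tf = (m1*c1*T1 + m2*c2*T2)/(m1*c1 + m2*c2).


num = 1337.1375
den = 4.3209
Tf = 309.4547 K

309.4547 K


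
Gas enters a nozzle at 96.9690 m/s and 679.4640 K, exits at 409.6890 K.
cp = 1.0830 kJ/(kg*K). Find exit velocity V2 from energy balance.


dT = 269.7750 K
2*cp*1000*dT = 584332.6500
V1^2 = 9402.9870
V2 = sqrt(593735.6370) = 770.5424 m/s

770.5424 m/s


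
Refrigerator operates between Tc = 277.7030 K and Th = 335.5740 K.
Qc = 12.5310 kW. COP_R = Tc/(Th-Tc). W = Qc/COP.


COP = 277.7030 / 57.8710 = 4.7987
W = 12.5310 / 4.7987 = 2.6114 kW

COP = 4.7987, W = 2.6114 kW


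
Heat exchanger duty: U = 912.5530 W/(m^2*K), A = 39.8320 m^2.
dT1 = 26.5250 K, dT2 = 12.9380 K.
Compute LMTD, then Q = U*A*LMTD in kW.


LMTD = 18.9255 K
Q = 912.5530 * 39.8320 * 18.9255 = 687920.6695 W = 687.9207 kW

687.9207 kW


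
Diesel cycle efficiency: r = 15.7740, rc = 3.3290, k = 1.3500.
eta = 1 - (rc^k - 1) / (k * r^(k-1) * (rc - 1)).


r^(k-1) = 2.6259
rc^k = 5.0714
eta = 0.5069 = 50.6877%

50.6877%


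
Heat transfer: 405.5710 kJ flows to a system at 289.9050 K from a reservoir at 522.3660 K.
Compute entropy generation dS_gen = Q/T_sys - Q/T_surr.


dS_sys = 405.5710/289.9050 = 1.3990 kJ/K
dS_surr = -405.5710/522.3660 = -0.7764 kJ/K
dS_gen = 1.3990 - 0.7764 = 0.6226 kJ/K (irreversible)

dS_gen = 0.6226 kJ/K, irreversible


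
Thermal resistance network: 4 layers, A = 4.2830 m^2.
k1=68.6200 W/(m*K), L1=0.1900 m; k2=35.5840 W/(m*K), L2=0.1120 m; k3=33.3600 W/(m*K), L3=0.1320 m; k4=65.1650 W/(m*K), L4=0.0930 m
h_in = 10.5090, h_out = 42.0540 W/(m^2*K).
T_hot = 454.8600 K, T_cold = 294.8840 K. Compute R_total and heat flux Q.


R_conv_in = 1/(10.5090*4.2830) = 0.0222
R_1 = 0.1900/(68.6200*4.2830) = 0.0006
R_2 = 0.1120/(35.5840*4.2830) = 0.0007
R_3 = 0.1320/(33.3600*4.2830) = 0.0009
R_4 = 0.0930/(65.1650*4.2830) = 0.0003
R_conv_out = 1/(42.0540*4.2830) = 0.0056
R_total = 0.0304 K/W
Q = 159.9760 / 0.0304 = 5261.0504 W

R_total = 0.0304 K/W, Q = 5261.0504 W


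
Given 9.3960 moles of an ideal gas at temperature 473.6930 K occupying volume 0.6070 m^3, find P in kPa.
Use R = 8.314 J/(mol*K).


P = nRT/V = 9.3960 * 8.314 * 473.6930 / 0.6070
= 37004.1127 / 0.6070 = 60962.2944 Pa = 60.9623 kPa

60.9623 kPa


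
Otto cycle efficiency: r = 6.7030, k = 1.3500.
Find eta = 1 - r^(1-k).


r^(k-1) = 1.9462
eta = 1 - 1/1.9462 = 0.4862 = 48.6186%

48.6186%


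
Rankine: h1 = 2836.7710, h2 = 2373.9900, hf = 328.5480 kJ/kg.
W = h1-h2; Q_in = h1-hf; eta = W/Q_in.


W = 462.7810 kJ/kg
Q_in = 2508.2230 kJ/kg
eta = 0.1845 = 18.4506%

eta = 18.4506%


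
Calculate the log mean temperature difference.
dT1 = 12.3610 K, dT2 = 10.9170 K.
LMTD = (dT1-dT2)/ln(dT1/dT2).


dT1/dT2 = 1.1323
ln(dT1/dT2) = 0.1242
LMTD = 1.4440 / 0.1242 = 11.6241 K

11.6241 K


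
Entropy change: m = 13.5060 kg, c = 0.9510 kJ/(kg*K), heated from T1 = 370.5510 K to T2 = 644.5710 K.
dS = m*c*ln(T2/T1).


T2/T1 = 1.7395
ln(T2/T1) = 0.5536
dS = 13.5060 * 0.9510 * 0.5536 = 7.1105 kJ/K

7.1105 kJ/K


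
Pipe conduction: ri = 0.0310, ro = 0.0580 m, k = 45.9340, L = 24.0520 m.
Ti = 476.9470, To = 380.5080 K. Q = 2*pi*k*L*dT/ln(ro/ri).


dT = 96.4390 K
ln(ro/ri) = 0.6265
Q = 2*pi*45.9340*24.0520*96.4390 / 0.6265 = 1068630.5591 W

1068630.5591 W


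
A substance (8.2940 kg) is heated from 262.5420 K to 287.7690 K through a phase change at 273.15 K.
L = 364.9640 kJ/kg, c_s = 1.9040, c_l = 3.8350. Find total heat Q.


Q1 (sensible, solid) = 8.2940 * 1.9040 * 10.6080 = 167.5192 kJ
Q2 (latent) = 8.2940 * 364.9640 = 3027.0114 kJ
Q3 (sensible, liquid) = 8.2940 * 3.8350 * 14.6190 = 464.9937 kJ
Q_total = 3659.5243 kJ

3659.5243 kJ


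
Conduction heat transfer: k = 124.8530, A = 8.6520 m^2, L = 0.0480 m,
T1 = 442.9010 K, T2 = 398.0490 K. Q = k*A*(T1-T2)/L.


dT = 44.8520 K
Q = 124.8530 * 8.6520 * 44.8520 / 0.0480 = 1009383.1928 W

1009383.1928 W


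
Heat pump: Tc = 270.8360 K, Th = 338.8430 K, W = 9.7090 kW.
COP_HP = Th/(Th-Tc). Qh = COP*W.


COP = 338.8430 / 68.0070 = 4.9825
Qh = 4.9825 * 9.7090 = 48.3748 kW

COP = 4.9825, Qh = 48.3748 kW


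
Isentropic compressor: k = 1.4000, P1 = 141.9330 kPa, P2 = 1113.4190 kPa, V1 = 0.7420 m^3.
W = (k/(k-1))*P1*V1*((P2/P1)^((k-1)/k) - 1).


(k-1)/k = 0.2857
(P2/P1)^exp = 1.8013
W = 3.5000 * 141.9330 * 0.7420 * (1.8013 - 1) = 295.3697 kJ

295.3697 kJ


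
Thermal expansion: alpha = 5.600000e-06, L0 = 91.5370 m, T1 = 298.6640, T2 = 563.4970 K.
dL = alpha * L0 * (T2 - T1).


dT = 264.8330 K
dL = 5.600000e-06 * 91.5370 * 264.8330 = 0.135755 m
L_final = 91.672755 m

dL = 0.135755 m


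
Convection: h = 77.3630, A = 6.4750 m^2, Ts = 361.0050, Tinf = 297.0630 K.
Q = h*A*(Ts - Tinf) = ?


dT = 63.9420 K
Q = 77.3630 * 6.4750 * 63.9420 = 32030.1735 W

32030.1735 W


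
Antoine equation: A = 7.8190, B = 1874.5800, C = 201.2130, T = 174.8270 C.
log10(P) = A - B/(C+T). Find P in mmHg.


C+T = 376.0400
B/(C+T) = 4.9851
log10(P) = 7.8190 - 4.9851 = 2.8339
P = 10^2.8339 = 682.2526 mmHg

682.2526 mmHg


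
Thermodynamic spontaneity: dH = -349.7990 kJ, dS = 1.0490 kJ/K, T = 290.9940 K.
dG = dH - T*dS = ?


T*dS = 290.9940 * 1.0490 = 305.2527 kJ
dG = -349.7990 - 305.2527 = -655.0517 kJ (spontaneous)

dG = -655.0517 kJ, spontaneous


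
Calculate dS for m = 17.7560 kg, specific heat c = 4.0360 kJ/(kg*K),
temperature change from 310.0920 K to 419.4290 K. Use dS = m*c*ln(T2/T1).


T2/T1 = 1.3526
ln(T2/T1) = 0.3020
dS = 17.7560 * 4.0360 * 0.3020 = 21.6441 kJ/K

21.6441 kJ/K


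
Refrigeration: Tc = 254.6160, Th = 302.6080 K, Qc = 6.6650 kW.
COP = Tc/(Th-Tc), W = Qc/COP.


COP = 254.6160 / 47.9920 = 5.3054
W = 6.6650 / 5.3054 = 1.2563 kW

COP = 5.3054, W = 1.2563 kW


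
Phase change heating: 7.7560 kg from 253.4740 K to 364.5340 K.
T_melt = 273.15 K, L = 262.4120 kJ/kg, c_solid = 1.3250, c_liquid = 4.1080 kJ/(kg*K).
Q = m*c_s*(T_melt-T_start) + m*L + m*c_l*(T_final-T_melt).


Q1 (sensible, solid) = 7.7560 * 1.3250 * 19.6760 = 202.2043 kJ
Q2 (latent) = 7.7560 * 262.4120 = 2035.2675 kJ
Q3 (sensible, liquid) = 7.7560 * 4.1080 * 91.3840 = 2911.6448 kJ
Q_total = 5149.1167 kJ

5149.1167 kJ


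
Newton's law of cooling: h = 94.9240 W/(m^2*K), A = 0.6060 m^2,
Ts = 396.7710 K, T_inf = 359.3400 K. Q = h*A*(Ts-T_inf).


dT = 37.4310 K
Q = 94.9240 * 0.6060 * 37.4310 = 2153.1787 W

2153.1787 W


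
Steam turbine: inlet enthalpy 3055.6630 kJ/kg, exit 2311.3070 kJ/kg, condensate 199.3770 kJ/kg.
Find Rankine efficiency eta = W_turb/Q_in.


W = 744.3560 kJ/kg
Q_in = 2856.2860 kJ/kg
eta = 0.2606 = 26.0603%

eta = 26.0603%


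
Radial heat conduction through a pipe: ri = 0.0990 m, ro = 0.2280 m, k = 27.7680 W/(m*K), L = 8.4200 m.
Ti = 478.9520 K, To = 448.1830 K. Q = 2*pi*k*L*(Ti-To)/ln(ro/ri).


dT = 30.7690 K
ln(ro/ri) = 0.8342
Q = 2*pi*27.7680*8.4200*30.7690 / 0.8342 = 54183.4103 W

54183.4103 W


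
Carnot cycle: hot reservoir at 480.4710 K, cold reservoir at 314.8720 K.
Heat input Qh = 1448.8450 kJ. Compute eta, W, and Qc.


eta = 1 - 314.8720/480.4710 = 0.3447
W = 0.3447 * 1448.8450 = 499.3585 kJ
Qc = 1448.8450 - 499.3585 = 949.4865 kJ

eta = 34.4660%, W = 499.3585 kJ, Qc = 949.4865 kJ


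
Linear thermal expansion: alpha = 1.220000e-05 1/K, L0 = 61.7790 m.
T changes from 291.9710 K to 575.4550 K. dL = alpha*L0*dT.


dT = 283.4840 K
dL = 1.220000e-05 * 61.7790 * 283.4840 = 0.213663 m
L_final = 61.992663 m

dL = 0.213663 m


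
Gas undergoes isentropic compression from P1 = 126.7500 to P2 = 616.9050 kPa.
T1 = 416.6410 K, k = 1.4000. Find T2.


(k-1)/k = 0.2857
(P2/P1)^exp = 1.5717
T2 = 416.6410 * 1.5717 = 654.8246 K

654.8246 K


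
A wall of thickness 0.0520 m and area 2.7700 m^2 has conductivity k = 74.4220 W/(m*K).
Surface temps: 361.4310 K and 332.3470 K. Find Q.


dT = 29.0840 K
Q = 74.4220 * 2.7700 * 29.0840 / 0.0520 = 115300.6879 W

115300.6879 W


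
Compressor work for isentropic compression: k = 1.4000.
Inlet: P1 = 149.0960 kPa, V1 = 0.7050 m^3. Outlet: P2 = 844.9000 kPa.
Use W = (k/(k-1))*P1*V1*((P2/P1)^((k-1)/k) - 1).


(k-1)/k = 0.2857
(P2/P1)^exp = 1.6415
W = 3.5000 * 149.0960 * 0.7050 * (1.6415 - 1) = 236.0027 kJ

236.0027 kJ


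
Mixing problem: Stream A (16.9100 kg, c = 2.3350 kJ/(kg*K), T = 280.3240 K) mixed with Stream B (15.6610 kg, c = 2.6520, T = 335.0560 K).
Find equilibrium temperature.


num = 24984.4226
den = 81.0178
Tf = 308.3818 K

308.3818 K


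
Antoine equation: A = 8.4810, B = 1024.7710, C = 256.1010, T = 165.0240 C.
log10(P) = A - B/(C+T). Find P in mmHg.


C+T = 421.1250
B/(C+T) = 2.4334
log10(P) = 8.4810 - 2.4334 = 6.0476
P = 10^6.0476 = 1115801.9546 mmHg

1115801.9546 mmHg


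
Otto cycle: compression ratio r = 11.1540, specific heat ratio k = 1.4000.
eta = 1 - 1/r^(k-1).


r^(k-1) = 2.6241
eta = 1 - 1/2.6241 = 0.6189 = 61.8910%

61.8910%


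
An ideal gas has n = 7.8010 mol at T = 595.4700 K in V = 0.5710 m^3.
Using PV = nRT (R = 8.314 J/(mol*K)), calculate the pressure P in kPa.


P = nRT/V = 7.8010 * 8.314 * 595.4700 / 0.5710
= 38620.7039 / 0.5710 = 67636.9595 Pa = 67.6370 kPa

67.6370 kPa


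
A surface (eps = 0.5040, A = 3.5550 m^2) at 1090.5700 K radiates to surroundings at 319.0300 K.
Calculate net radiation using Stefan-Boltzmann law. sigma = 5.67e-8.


T^4 = 1.4145e+12
Tsurr^4 = 1.0359e+10
Q = 0.5040 * 5.67e-8 * 3.5550 * 1.4042e+12 = 142651.1174 W

142651.1174 W


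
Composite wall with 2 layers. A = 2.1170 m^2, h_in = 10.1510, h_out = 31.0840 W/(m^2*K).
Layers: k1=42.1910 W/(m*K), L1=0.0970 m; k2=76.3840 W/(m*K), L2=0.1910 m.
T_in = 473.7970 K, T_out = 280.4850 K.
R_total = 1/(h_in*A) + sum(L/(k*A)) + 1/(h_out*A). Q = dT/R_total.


R_conv_in = 1/(10.1510*2.1170) = 0.0465
R_1 = 0.0970/(42.1910*2.1170) = 0.0011
R_2 = 0.1910/(76.3840*2.1170) = 0.0012
R_conv_out = 1/(31.0840*2.1170) = 0.0152
R_total = 0.0640 K/W
Q = 193.3120 / 0.0640 = 3020.6127 W

R_total = 0.0640 K/W, Q = 3020.6127 W


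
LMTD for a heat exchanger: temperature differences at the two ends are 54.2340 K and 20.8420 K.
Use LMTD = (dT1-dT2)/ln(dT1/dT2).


dT1/dT2 = 2.6021
ln(dT1/dT2) = 0.9563
LMTD = 33.3920 / 0.9563 = 34.9165 K

34.9165 K


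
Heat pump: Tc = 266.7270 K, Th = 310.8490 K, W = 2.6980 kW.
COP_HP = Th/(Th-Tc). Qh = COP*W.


COP = 310.8490 / 44.1220 = 7.0452
Qh = 7.0452 * 2.6980 = 19.0080 kW

COP = 7.0452, Qh = 19.0080 kW


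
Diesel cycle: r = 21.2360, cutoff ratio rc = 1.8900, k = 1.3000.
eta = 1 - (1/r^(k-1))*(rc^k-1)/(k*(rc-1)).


r^(k-1) = 2.5010
rc^k = 2.2877
eta = 0.5550 = 55.4998%

55.4998%


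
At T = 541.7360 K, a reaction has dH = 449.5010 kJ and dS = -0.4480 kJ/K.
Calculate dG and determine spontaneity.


T*dS = 541.7360 * -0.4480 = -242.6977 kJ
dG = 449.5010 + 242.6977 = 692.1987 kJ (non-spontaneous)

dG = 692.1987 kJ, non-spontaneous


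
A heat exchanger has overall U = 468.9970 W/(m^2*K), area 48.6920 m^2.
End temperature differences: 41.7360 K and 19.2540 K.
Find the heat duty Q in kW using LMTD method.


LMTD = 29.0598 K
Q = 468.9970 * 48.6920 * 29.0598 = 663621.9875 W = 663.6220 kW

663.6220 kW


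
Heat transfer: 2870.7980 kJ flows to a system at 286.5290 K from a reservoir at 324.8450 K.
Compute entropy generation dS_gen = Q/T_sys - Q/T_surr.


dS_sys = 2870.7980/286.5290 = 10.0192 kJ/K
dS_surr = -2870.7980/324.8450 = -8.8374 kJ/K
dS_gen = 10.0192 - 8.8374 = 1.1818 kJ/K (irreversible)

dS_gen = 1.1818 kJ/K, irreversible


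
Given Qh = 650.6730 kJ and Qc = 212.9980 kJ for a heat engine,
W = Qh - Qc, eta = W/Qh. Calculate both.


W = 650.6730 - 212.9980 = 437.6750 kJ
eta = 437.6750 / 650.6730 = 0.6726 = 67.2650%

W = 437.6750 kJ, eta = 67.2650%


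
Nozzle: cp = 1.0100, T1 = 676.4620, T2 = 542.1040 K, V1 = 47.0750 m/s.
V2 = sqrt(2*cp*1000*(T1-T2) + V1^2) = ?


dT = 134.3580 K
2*cp*1000*dT = 271403.1600
V1^2 = 2216.0556
V2 = sqrt(273619.2156) = 523.0862 m/s

523.0862 m/s


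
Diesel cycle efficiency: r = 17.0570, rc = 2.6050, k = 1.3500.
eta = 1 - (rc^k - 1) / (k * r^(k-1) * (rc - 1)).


r^(k-1) = 2.6988
rc^k = 3.6420
eta = 0.5482 = 54.8187%

54.8187%


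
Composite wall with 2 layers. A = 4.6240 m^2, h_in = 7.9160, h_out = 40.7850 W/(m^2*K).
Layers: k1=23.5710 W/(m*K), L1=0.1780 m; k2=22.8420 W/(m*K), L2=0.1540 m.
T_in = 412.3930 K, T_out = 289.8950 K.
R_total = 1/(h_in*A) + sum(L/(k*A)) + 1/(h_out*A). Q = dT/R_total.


R_conv_in = 1/(7.9160*4.6240) = 0.0273
R_1 = 0.1780/(23.5710*4.6240) = 0.0016
R_2 = 0.1540/(22.8420*4.6240) = 0.0015
R_conv_out = 1/(40.7850*4.6240) = 0.0053
R_total = 0.0357 K/W
Q = 122.4980 / 0.0357 = 3430.0269 W

R_total = 0.0357 K/W, Q = 3430.0269 W


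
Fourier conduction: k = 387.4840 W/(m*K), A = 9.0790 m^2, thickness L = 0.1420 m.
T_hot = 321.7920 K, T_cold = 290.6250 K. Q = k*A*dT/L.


dT = 31.1670 K
Q = 387.4840 * 9.0790 * 31.1670 / 0.1420 = 772144.2595 W

772144.2595 W


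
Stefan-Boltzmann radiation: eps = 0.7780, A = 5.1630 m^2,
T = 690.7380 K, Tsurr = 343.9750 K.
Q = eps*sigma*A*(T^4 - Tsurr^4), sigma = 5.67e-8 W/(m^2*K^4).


T^4 = 2.2764e+11
Tsurr^4 = 1.3999e+10
Q = 0.7780 * 5.67e-8 * 5.1630 * 2.1364e+11 = 48657.9523 W

48657.9523 W


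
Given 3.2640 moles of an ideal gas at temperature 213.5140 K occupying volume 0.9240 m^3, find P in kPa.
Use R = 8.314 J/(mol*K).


P = nRT/V = 3.2640 * 8.314 * 213.5140 / 0.9240
= 5794.1072 / 0.9240 = 6270.6788 Pa = 6.2707 kPa

6.2707 kPa


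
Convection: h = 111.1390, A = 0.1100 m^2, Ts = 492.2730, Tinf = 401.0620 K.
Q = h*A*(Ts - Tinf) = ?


dT = 91.2110 K
Q = 111.1390 * 0.1100 * 91.2110 = 1115.0809 W

1115.0809 W


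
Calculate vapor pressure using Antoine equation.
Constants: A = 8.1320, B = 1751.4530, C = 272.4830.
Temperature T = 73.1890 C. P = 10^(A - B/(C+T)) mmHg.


C+T = 345.6720
B/(C+T) = 5.0668
log10(P) = 8.1320 - 5.0668 = 3.0652
P = 10^3.0652 = 1161.9673 mmHg

1161.9673 mmHg


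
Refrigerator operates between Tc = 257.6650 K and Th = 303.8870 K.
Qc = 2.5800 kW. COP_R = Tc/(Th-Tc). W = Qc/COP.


COP = 257.6650 / 46.2220 = 5.5745
W = 2.5800 / 5.5745 = 0.4628 kW

COP = 5.5745, W = 0.4628 kW


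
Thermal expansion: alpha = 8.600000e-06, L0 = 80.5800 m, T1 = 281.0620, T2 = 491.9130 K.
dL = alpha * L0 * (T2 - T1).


dT = 210.8510 K
dL = 8.600000e-06 * 80.5800 * 210.8510 = 0.146117 m
L_final = 80.726117 m

dL = 0.146117 m


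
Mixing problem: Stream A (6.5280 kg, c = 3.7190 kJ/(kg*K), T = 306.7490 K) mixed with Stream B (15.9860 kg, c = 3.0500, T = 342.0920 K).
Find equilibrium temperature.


num = 24126.6216
den = 73.0349
Tf = 330.3436 K

330.3436 K


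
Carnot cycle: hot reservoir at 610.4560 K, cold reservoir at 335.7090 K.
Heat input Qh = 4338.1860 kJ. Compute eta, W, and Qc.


eta = 1 - 335.7090/610.4560 = 0.4501
W = 0.4501 * 4338.1860 = 1952.4808 kJ
Qc = 4338.1860 - 1952.4808 = 2385.7052 kJ

eta = 45.0068%, W = 1952.4808 kJ, Qc = 2385.7052 kJ


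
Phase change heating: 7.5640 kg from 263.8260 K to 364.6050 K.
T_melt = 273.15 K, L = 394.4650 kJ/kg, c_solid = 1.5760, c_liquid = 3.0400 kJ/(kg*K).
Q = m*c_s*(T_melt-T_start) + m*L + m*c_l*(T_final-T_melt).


Q1 (sensible, solid) = 7.5640 * 1.5760 * 9.3240 = 111.1501 kJ
Q2 (latent) = 7.5640 * 394.4650 = 2983.7333 kJ
Q3 (sensible, liquid) = 7.5640 * 3.0400 * 91.4550 = 2102.9675 kJ
Q_total = 5197.8509 kJ

5197.8509 kJ


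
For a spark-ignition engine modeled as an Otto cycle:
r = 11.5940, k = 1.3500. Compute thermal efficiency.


r^(k-1) = 2.3577
eta = 1 - 1/2.3577 = 0.5759 = 57.5851%

57.5851%


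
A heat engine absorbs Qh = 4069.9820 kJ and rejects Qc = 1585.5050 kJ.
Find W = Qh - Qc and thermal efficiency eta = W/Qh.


W = 4069.9820 - 1585.5050 = 2484.4770 kJ
eta = 2484.4770 / 4069.9820 = 0.6104 = 61.0439%

W = 2484.4770 kJ, eta = 61.0439%


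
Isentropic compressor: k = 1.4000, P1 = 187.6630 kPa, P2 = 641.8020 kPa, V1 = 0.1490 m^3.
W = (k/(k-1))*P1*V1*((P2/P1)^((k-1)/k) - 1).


(k-1)/k = 0.2857
(P2/P1)^exp = 1.4209
W = 3.5000 * 187.6630 * 0.1490 * (1.4209 - 1) = 41.1965 kJ

41.1965 kJ


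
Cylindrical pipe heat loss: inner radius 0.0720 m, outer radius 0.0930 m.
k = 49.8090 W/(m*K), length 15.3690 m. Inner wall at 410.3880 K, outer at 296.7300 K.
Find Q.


dT = 113.6580 K
ln(ro/ri) = 0.2559
Q = 2*pi*49.8090*15.3690*113.6580 / 0.2559 = 2136025.2831 W

2136025.2831 W


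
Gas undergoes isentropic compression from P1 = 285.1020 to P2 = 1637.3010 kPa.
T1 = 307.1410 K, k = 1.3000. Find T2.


(k-1)/k = 0.2308
(P2/P1)^exp = 1.4969
T2 = 307.1410 * 1.4969 = 459.7495 K

459.7495 K


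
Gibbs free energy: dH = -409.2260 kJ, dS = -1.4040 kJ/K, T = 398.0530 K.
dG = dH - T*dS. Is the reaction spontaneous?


T*dS = 398.0530 * -1.4040 = -558.8664 kJ
dG = -409.2260 + 558.8664 = 149.6404 kJ (non-spontaneous)

dG = 149.6404 kJ, non-spontaneous


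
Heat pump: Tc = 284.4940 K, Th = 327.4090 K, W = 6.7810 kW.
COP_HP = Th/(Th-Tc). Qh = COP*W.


COP = 327.4090 / 42.9150 = 7.6292
Qh = 7.6292 * 6.7810 = 51.7339 kW

COP = 7.6292, Qh = 51.7339 kW


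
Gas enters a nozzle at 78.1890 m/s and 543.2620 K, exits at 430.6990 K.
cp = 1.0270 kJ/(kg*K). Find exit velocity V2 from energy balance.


dT = 112.5630 K
2*cp*1000*dT = 231204.4020
V1^2 = 6113.5197
V2 = sqrt(237317.9217) = 487.1529 m/s

487.1529 m/s


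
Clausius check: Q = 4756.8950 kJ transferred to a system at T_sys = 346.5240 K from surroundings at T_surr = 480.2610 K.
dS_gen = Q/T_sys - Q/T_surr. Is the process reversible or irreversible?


dS_sys = 4756.8950/346.5240 = 13.7275 kJ/K
dS_surr = -4756.8950/480.2610 = -9.9048 kJ/K
dS_gen = 13.7275 - 9.9048 = 3.8226 kJ/K (irreversible)

dS_gen = 3.8226 kJ/K, irreversible


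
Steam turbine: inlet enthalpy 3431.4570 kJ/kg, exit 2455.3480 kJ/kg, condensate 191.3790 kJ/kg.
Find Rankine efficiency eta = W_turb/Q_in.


W = 976.1090 kJ/kg
Q_in = 3240.0780 kJ/kg
eta = 0.3013 = 30.1261%

eta = 30.1261%


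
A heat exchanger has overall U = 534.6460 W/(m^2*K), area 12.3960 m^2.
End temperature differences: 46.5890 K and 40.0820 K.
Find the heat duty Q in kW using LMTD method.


LMTD = 43.2540 K
Q = 534.6460 * 12.3960 * 43.2540 = 286664.3759 W = 286.6644 kW

286.6644 kW


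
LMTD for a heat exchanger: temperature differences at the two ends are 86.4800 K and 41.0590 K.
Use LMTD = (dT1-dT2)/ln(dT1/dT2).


dT1/dT2 = 2.1062
ln(dT1/dT2) = 0.7449
LMTD = 45.4210 / 0.7449 = 60.9757 K

60.9757 K


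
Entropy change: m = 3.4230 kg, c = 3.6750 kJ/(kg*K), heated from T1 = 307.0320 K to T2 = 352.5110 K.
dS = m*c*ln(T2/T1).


T2/T1 = 1.1481
ln(T2/T1) = 0.1381
dS = 3.4230 * 3.6750 * 0.1381 = 1.7376 kJ/K

1.7376 kJ/K


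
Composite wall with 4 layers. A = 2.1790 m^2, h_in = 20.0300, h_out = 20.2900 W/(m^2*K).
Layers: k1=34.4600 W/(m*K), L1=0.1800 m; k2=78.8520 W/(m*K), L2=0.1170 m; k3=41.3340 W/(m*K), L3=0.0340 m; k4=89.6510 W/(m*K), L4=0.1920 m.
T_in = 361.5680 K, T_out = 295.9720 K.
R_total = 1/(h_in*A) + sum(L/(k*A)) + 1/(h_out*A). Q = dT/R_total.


R_conv_in = 1/(20.0300*2.1790) = 0.0229
R_1 = 0.1800/(34.4600*2.1790) = 0.0024
R_2 = 0.1170/(78.8520*2.1790) = 0.0007
R_3 = 0.0340/(41.3340*2.1790) = 0.0004
R_4 = 0.1920/(89.6510*2.1790) = 0.0010
R_conv_out = 1/(20.2900*2.1790) = 0.0226
R_total = 0.0500 K/W
Q = 65.5960 / 0.0500 = 1312.7403 W

R_total = 0.0500 K/W, Q = 1312.7403 W


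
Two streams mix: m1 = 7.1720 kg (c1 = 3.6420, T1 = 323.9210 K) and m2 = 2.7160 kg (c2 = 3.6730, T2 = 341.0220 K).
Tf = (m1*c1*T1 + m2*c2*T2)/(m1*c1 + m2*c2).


num = 11862.9443
den = 36.0963
Tf = 328.6472 K

328.6472 K


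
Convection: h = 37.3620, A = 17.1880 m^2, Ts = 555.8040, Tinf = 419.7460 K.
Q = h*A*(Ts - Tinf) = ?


dT = 136.0580 K
Q = 37.3620 * 17.1880 * 136.0580 = 87373.4619 W

87373.4619 W


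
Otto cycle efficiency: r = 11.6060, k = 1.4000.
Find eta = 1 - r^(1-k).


r^(k-1) = 2.6661
eta = 1 - 1/2.6661 = 0.6249 = 62.4917%

62.4917%


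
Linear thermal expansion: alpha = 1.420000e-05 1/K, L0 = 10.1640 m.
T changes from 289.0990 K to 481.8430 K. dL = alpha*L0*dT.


dT = 192.7440 K
dL = 1.420000e-05 * 10.1640 * 192.7440 = 0.027819 m
L_final = 10.191819 m

dL = 0.027819 m


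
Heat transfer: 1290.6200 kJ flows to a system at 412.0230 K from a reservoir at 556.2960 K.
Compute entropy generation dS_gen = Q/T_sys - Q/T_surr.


dS_sys = 1290.6200/412.0230 = 3.1324 kJ/K
dS_surr = -1290.6200/556.2960 = -2.3200 kJ/K
dS_gen = 3.1324 - 2.3200 = 0.8124 kJ/K (irreversible)

dS_gen = 0.8124 kJ/K, irreversible


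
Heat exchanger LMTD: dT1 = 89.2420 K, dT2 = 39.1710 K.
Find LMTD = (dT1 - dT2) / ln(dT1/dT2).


dT1/dT2 = 2.2783
ln(dT1/dT2) = 0.8234
LMTD = 50.0710 / 0.8234 = 60.8089 K

60.8089 K


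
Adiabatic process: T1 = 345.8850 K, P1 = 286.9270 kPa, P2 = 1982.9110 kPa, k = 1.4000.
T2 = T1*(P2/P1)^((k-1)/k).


(k-1)/k = 0.2857
(P2/P1)^exp = 1.7373
T2 = 345.8850 * 1.7373 = 600.8941 K

600.8941 K


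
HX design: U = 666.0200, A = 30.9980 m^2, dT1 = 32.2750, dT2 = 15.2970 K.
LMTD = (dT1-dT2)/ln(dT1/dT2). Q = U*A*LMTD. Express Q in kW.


LMTD = 22.7393 K
Q = 666.0200 * 30.9980 * 22.7393 = 469459.8202 W = 469.4598 kW

469.4598 kW


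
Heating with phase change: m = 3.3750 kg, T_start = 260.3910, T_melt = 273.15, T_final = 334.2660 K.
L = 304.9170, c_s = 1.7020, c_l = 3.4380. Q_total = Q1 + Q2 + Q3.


Q1 (sensible, solid) = 3.3750 * 1.7020 * 12.7590 = 73.2909 kJ
Q2 (latent) = 3.3750 * 304.9170 = 1029.0949 kJ
Q3 (sensible, liquid) = 3.3750 * 3.4380 * 61.1160 = 709.1442 kJ
Q_total = 1811.5300 kJ

1811.5300 kJ


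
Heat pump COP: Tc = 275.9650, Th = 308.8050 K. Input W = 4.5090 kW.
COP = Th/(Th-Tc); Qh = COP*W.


COP = 308.8050 / 32.8400 = 9.4033
Qh = 9.4033 * 4.5090 = 42.3996 kW

COP = 9.4033, Qh = 42.3996 kW


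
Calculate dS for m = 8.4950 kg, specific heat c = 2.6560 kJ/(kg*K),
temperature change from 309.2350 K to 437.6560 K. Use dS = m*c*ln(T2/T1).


T2/T1 = 1.4153
ln(T2/T1) = 0.3473
dS = 8.4950 * 2.6560 * 0.3473 = 7.8367 kJ/K

7.8367 kJ/K


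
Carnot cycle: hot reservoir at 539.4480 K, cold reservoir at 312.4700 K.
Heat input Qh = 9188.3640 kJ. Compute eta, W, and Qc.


eta = 1 - 312.4700/539.4480 = 0.4208
W = 0.4208 * 9188.3640 = 3866.0936 kJ
Qc = 9188.3640 - 3866.0936 = 5322.2704 kJ

eta = 42.0760%, W = 3866.0936 kJ, Qc = 5322.2704 kJ


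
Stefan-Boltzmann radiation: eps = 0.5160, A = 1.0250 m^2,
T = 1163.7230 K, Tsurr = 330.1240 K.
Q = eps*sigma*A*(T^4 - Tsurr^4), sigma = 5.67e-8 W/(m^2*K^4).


T^4 = 1.8340e+12
Tsurr^4 = 1.1877e+10
Q = 0.5160 * 5.67e-8 * 1.0250 * 1.8221e+12 = 54642.8622 W

54642.8622 W


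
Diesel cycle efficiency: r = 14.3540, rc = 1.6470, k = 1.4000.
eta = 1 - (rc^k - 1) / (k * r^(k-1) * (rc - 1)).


r^(k-1) = 2.9026
rc^k = 2.0108
eta = 0.6155 = 61.5543%

61.5543%


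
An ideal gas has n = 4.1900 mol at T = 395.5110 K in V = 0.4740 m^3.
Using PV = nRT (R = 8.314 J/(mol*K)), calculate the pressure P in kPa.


P = nRT/V = 4.1900 * 8.314 * 395.5110 / 0.4740
= 13777.8867 / 0.4740 = 29067.2716 Pa = 29.0673 kPa

29.0673 kPa


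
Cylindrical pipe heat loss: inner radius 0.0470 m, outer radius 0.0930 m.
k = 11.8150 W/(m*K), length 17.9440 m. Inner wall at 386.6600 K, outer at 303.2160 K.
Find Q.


dT = 83.4440 K
ln(ro/ri) = 0.6825
Q = 2*pi*11.8150*17.9440*83.4440 / 0.6825 = 162875.5621 W

162875.5621 W


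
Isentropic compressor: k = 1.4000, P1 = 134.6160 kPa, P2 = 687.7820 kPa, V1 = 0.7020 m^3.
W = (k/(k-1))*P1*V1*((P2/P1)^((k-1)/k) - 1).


(k-1)/k = 0.2857
(P2/P1)^exp = 1.5936
W = 3.5000 * 134.6160 * 0.7020 * (1.5936 - 1) = 196.3433 kJ

196.3433 kJ


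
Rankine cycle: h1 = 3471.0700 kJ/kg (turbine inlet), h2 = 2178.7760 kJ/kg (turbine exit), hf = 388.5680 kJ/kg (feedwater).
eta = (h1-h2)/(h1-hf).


W = 1292.2940 kJ/kg
Q_in = 3082.5020 kJ/kg
eta = 0.4192 = 41.9235%

eta = 41.9235%


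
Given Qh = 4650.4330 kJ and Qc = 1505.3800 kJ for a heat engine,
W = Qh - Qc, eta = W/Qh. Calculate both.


W = 4650.4330 - 1505.3800 = 3145.0530 kJ
eta = 3145.0530 / 4650.4330 = 0.6763 = 67.6293%

W = 3145.0530 kJ, eta = 67.6293%


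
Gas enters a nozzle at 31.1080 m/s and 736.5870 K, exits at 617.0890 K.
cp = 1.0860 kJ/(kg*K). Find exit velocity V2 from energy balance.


dT = 119.4980 K
2*cp*1000*dT = 259549.6560
V1^2 = 967.7077
V2 = sqrt(260517.3637) = 510.4090 m/s

510.4090 m/s


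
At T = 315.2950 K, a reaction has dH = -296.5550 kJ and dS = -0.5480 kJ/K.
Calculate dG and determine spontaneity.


T*dS = 315.2950 * -0.5480 = -172.7817 kJ
dG = -296.5550 + 172.7817 = -123.7733 kJ (spontaneous)

dG = -123.7733 kJ, spontaneous


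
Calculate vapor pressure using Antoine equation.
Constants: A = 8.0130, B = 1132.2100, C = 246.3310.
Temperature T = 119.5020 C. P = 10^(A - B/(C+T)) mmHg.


C+T = 365.8330
B/(C+T) = 3.0949
log10(P) = 8.0130 - 3.0949 = 4.9181
P = 10^4.9181 = 82816.6977 mmHg

82816.6977 mmHg


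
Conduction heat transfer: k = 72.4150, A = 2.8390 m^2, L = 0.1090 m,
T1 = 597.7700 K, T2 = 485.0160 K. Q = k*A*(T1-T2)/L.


dT = 112.7540 K
Q = 72.4150 * 2.8390 * 112.7540 / 0.1090 = 212666.6487 W

212666.6487 W


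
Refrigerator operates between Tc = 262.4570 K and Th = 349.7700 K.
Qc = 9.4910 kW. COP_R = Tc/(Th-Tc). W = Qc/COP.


COP = 262.4570 / 87.3130 = 3.0059
W = 9.4910 / 3.0059 = 3.1574 kW

COP = 3.0059, W = 3.1574 kW


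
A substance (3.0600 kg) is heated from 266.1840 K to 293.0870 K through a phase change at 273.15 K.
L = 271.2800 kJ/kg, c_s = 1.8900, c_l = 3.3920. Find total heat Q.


Q1 (sensible, solid) = 3.0600 * 1.8900 * 6.9660 = 40.2872 kJ
Q2 (latent) = 3.0600 * 271.2800 = 830.1168 kJ
Q3 (sensible, liquid) = 3.0600 * 3.3920 * 19.9370 = 206.9365 kJ
Q_total = 1077.3405 kJ

1077.3405 kJ


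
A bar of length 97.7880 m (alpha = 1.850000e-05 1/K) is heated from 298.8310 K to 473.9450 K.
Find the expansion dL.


dT = 175.1140 K
dL = 1.850000e-05 * 97.7880 * 175.1140 = 0.316795 m
L_final = 98.104795 m

dL = 0.316795 m


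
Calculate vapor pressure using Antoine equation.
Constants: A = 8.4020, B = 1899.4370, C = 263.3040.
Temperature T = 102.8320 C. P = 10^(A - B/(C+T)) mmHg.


C+T = 366.1360
B/(C+T) = 5.1878
log10(P) = 8.4020 - 5.1878 = 3.2142
P = 10^3.2142 = 1637.6049 mmHg

1637.6049 mmHg


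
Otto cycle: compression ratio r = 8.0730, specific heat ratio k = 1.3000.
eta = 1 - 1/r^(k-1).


r^(k-1) = 1.8712
eta = 1 - 1/1.8712 = 0.4656 = 46.5572%

46.5572%


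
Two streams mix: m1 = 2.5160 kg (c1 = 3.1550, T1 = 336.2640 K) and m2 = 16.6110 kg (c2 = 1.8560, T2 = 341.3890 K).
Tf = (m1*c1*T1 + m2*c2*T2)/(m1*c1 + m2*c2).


num = 13194.2852
den = 38.7680
Tf = 340.3396 K

340.3396 K


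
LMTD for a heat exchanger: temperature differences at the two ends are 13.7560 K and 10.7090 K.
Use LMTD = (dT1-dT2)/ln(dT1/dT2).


dT1/dT2 = 1.2845
ln(dT1/dT2) = 0.2504
LMTD = 3.0470 / 0.2504 = 12.1690 K

12.1690 K


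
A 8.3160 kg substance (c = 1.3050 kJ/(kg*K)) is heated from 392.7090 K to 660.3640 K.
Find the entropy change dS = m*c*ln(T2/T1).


T2/T1 = 1.6816
ln(T2/T1) = 0.5197
dS = 8.3160 * 1.3050 * 0.5197 = 5.6402 kJ/K

5.6402 kJ/K


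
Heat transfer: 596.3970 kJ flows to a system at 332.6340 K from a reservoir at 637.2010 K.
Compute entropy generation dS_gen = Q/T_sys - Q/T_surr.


dS_sys = 596.3970/332.6340 = 1.7930 kJ/K
dS_surr = -596.3970/637.2010 = -0.9360 kJ/K
dS_gen = 1.7930 - 0.9360 = 0.8570 kJ/K (irreversible)

dS_gen = 0.8570 kJ/K, irreversible


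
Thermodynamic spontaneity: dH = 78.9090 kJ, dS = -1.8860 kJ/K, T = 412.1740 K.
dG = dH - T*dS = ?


T*dS = 412.1740 * -1.8860 = -777.3602 kJ
dG = 78.9090 + 777.3602 = 856.2692 kJ (non-spontaneous)

dG = 856.2692 kJ, non-spontaneous


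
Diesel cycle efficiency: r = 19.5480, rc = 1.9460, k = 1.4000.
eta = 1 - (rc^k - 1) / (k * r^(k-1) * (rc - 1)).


r^(k-1) = 3.2843
rc^k = 2.5398
eta = 0.6460 = 64.5999%

64.5999%


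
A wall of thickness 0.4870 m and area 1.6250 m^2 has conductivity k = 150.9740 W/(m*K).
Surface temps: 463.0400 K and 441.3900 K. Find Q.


dT = 21.6500 K
Q = 150.9740 * 1.6250 * 21.6500 / 0.4870 = 10906.4765 W

10906.4765 W


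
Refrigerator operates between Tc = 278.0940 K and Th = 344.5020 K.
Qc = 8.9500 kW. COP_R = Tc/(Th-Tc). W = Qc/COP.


COP = 278.0940 / 66.4080 = 4.1877
W = 8.9500 / 4.1877 = 2.1372 kW

COP = 4.1877, W = 2.1372 kW


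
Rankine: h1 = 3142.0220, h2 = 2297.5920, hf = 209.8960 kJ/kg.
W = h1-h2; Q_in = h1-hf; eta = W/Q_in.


W = 844.4300 kJ/kg
Q_in = 2932.1260 kJ/kg
eta = 0.2880 = 28.7992%

eta = 28.7992%


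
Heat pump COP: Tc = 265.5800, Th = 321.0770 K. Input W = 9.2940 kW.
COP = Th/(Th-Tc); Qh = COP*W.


COP = 321.0770 / 55.4970 = 5.7855
Qh = 5.7855 * 9.2940 = 53.7703 kW

COP = 5.7855, Qh = 53.7703 kW


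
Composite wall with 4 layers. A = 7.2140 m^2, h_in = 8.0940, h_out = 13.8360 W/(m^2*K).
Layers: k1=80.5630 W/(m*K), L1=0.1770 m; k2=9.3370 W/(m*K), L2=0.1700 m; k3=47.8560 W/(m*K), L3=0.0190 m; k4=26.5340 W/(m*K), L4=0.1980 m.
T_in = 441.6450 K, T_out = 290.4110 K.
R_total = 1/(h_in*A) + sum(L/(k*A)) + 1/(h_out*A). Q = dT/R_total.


R_conv_in = 1/(8.0940*7.2140) = 0.0171
R_1 = 0.1770/(80.5630*7.2140) = 0.0003
R_2 = 0.1700/(9.3370*7.2140) = 0.0025
R_3 = 0.0190/(47.8560*7.2140) = 5.5035e-05
R_4 = 0.1980/(26.5340*7.2140) = 0.0010
R_conv_out = 1/(13.8360*7.2140) = 0.0100
R_total = 0.0311 K/W
Q = 151.2340 / 0.0311 = 4868.6573 W

R_total = 0.0311 K/W, Q = 4868.6573 W


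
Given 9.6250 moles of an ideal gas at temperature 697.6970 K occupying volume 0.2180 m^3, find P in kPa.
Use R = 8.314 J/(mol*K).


P = nRT/V = 9.6250 * 8.314 * 697.6970 / 0.2180
= 55831.2838 / 0.2180 = 256106.8062 Pa = 256.1068 kPa

256.1068 kPa


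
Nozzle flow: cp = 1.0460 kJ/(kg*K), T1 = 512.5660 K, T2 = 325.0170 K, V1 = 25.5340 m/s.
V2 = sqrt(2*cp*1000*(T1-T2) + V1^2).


dT = 187.5490 K
2*cp*1000*dT = 392352.5080
V1^2 = 651.9852
V2 = sqrt(393004.4932) = 626.9007 m/s

626.9007 m/s


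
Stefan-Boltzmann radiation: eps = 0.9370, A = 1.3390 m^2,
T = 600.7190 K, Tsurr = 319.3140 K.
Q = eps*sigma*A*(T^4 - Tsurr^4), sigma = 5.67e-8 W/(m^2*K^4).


T^4 = 1.3022e+11
Tsurr^4 = 1.0396e+10
Q = 0.9370 * 5.67e-8 * 1.3390 * 1.1983e+11 = 8524.2272 W

8524.2272 W


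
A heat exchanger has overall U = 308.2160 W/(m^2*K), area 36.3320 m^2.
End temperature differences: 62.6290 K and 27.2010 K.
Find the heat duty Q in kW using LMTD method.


LMTD = 42.4809 K
Q = 308.2160 * 36.3320 * 42.4809 = 475705.5843 W = 475.7056 kW

475.7056 kW


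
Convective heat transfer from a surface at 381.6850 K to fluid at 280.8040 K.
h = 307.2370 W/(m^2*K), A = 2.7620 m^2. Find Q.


dT = 100.8810 K
Q = 307.2370 * 2.7620 * 100.8810 = 85606.4660 W

85606.4660 W


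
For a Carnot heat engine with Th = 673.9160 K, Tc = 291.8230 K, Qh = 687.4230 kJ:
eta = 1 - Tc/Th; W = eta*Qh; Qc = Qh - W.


eta = 1 - 291.8230/673.9160 = 0.5670
W = 0.5670 * 687.4230 = 389.7511 kJ
Qc = 687.4230 - 389.7511 = 297.6719 kJ

eta = 56.6974%, W = 389.7511 kJ, Qc = 297.6719 kJ


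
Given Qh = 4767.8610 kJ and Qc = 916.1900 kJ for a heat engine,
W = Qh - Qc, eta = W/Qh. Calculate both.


W = 4767.8610 - 916.1900 = 3851.6710 kJ
eta = 3851.6710 / 4767.8610 = 0.8078 = 80.7840%

W = 3851.6710 kJ, eta = 80.7840%


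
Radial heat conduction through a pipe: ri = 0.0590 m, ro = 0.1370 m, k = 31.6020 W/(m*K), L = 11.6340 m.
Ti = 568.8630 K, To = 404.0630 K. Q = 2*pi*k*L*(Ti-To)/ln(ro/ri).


dT = 164.8000 K
ln(ro/ri) = 0.8424
Q = 2*pi*31.6020*11.6340*164.8000 / 0.8424 = 451897.4904 W

451897.4904 W


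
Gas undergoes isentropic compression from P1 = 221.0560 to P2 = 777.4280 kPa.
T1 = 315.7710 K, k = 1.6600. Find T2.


(k-1)/k = 0.3976
(P2/P1)^exp = 1.6487
T2 = 315.7710 * 1.6487 = 520.6182 K

520.6182 K


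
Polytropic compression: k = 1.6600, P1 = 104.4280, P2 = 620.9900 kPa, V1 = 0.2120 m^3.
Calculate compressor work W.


(k-1)/k = 0.3976
(P2/P1)^exp = 2.0316
W = 2.5152 * 104.4280 * 0.2120 * (2.0316 - 1) = 57.4427 kJ

57.4427 kJ


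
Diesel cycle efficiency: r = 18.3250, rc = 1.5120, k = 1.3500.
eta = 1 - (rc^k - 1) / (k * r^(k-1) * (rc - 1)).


r^(k-1) = 2.7674
rc^k = 1.7474
eta = 0.6093 = 60.9258%

60.9258%


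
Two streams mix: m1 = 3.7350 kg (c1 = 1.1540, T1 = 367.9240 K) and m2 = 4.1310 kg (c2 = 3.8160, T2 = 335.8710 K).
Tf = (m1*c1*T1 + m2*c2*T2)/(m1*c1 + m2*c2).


num = 6880.4579
den = 20.0741
Tf = 342.7532 K

342.7532 K


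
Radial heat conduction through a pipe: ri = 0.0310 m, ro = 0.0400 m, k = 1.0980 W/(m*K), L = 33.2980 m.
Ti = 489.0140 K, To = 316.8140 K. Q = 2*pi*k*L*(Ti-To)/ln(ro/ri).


dT = 172.2000 K
ln(ro/ri) = 0.2549
Q = 2*pi*1.0980*33.2980*172.2000 / 0.2549 = 155194.6959 W

155194.6959 W


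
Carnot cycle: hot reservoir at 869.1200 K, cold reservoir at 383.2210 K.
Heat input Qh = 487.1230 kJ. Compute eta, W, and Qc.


eta = 1 - 383.2210/869.1200 = 0.5591
W = 0.5591 * 487.1230 = 272.3359 kJ
Qc = 487.1230 - 272.3359 = 214.7871 kJ

eta = 55.9070%, W = 272.3359 kJ, Qc = 214.7871 kJ


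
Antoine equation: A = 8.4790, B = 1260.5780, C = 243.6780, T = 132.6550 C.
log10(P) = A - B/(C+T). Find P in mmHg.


C+T = 376.3330
B/(C+T) = 3.3496
log10(P) = 8.4790 - 3.3496 = 5.1294
P = 10^5.1294 = 134699.3502 mmHg

134699.3502 mmHg


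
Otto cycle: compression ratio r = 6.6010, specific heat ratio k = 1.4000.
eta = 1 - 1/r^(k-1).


r^(k-1) = 2.1274
eta = 1 - 1/2.1274 = 0.5299 = 52.9937%

52.9937%


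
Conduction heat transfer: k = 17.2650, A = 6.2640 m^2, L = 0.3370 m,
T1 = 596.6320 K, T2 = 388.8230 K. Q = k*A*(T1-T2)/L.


dT = 207.8090 K
Q = 17.2650 * 6.2640 * 207.8090 / 0.3370 = 66688.7817 W

66688.7817 W


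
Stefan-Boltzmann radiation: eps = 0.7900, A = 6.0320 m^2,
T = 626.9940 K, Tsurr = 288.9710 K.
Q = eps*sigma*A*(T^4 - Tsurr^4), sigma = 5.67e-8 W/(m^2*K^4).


T^4 = 1.5454e+11
Tsurr^4 = 6.9730e+09
Q = 0.7900 * 5.67e-8 * 6.0320 * 1.4757e+11 = 39872.5566 W

39872.5566 W


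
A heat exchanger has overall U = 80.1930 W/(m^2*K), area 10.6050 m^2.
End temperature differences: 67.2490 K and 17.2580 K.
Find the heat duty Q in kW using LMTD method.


LMTD = 36.7547 K
Q = 80.1930 * 10.6050 * 36.7547 = 31257.8934 W = 31.2579 kW

31.2579 kW


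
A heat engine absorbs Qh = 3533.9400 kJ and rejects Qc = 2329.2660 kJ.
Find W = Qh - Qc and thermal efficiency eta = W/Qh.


W = 3533.9400 - 2329.2660 = 1204.6740 kJ
eta = 1204.6740 / 3533.9400 = 0.3409 = 34.0887%

W = 1204.6740 kJ, eta = 34.0887%


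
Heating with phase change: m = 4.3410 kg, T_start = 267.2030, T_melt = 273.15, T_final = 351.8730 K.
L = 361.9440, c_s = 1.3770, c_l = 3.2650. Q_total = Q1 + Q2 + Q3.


Q1 (sensible, solid) = 4.3410 * 1.3770 * 5.9470 = 35.5485 kJ
Q2 (latent) = 4.3410 * 361.9440 = 1571.1989 kJ
Q3 (sensible, liquid) = 4.3410 * 3.2650 * 78.7230 = 1115.7698 kJ
Q_total = 2722.5172 kJ

2722.5172 kJ


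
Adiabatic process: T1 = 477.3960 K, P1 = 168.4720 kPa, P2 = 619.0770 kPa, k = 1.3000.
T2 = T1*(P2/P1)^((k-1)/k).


(k-1)/k = 0.2308
(P2/P1)^exp = 1.3503
T2 = 477.3960 * 1.3503 = 644.6344 K

644.6344 K


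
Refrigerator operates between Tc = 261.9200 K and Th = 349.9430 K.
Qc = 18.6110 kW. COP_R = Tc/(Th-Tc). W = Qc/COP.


COP = 261.9200 / 88.0230 = 2.9756
W = 18.6110 / 2.9756 = 6.2546 kW

COP = 2.9756, W = 6.2546 kW


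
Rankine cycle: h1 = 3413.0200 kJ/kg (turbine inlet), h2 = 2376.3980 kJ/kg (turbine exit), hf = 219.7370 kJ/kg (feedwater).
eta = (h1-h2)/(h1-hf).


W = 1036.6220 kJ/kg
Q_in = 3193.2830 kJ/kg
eta = 0.3246 = 32.4626%

eta = 32.4626%


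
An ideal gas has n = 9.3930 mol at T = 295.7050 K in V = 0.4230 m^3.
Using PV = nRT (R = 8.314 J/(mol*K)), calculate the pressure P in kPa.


P = nRT/V = 9.3930 * 8.314 * 295.7050 / 0.4230
= 23092.6094 / 0.4230 = 54592.4573 Pa = 54.5925 kPa

54.5925 kPa


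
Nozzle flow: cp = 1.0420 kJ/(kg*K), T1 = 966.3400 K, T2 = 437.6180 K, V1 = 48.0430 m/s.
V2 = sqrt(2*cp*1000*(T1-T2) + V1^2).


dT = 528.7220 K
2*cp*1000*dT = 1101856.6480
V1^2 = 2308.1298
V2 = sqrt(1104164.7778) = 1050.7925 m/s

1050.7925 m/s


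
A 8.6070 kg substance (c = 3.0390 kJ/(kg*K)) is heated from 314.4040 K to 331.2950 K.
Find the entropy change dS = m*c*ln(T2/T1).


T2/T1 = 1.0537
ln(T2/T1) = 0.0523
dS = 8.6070 * 3.0390 * 0.0523 = 1.3688 kJ/K

1.3688 kJ/K


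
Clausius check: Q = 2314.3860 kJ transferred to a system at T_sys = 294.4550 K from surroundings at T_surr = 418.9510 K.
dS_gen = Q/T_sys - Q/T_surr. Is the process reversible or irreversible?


dS_sys = 2314.3860/294.4550 = 7.8599 kJ/K
dS_surr = -2314.3860/418.9510 = -5.5242 kJ/K
dS_gen = 7.8599 - 5.5242 = 2.3357 kJ/K (irreversible)

dS_gen = 2.3357 kJ/K, irreversible


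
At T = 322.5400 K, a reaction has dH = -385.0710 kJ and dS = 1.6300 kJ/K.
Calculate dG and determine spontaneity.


T*dS = 322.5400 * 1.6300 = 525.7402 kJ
dG = -385.0710 - 525.7402 = -910.8112 kJ (spontaneous)

dG = -910.8112 kJ, spontaneous


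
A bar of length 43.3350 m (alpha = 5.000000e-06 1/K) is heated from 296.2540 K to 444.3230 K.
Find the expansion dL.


dT = 148.0690 K
dL = 5.000000e-06 * 43.3350 * 148.0690 = 0.032083 m
L_final = 43.367083 m

dL = 0.032083 m


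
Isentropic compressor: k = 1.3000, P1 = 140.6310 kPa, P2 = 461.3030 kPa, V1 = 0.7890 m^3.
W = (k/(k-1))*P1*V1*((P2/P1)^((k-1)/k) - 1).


(k-1)/k = 0.2308
(P2/P1)^exp = 1.3154
W = 4.3333 * 140.6310 * 0.7890 * (1.3154 - 1) = 151.6457 kJ

151.6457 kJ


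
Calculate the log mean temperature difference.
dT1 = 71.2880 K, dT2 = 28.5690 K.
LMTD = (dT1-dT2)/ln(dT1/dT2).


dT1/dT2 = 2.4953
ln(dT1/dT2) = 0.9144
LMTD = 42.7190 / 0.9144 = 46.7178 K

46.7178 K


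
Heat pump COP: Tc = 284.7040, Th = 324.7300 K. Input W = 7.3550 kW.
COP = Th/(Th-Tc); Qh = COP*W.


COP = 324.7300 / 40.0260 = 8.1130
Qh = 8.1130 * 7.3550 = 59.6709 kW

COP = 8.1130, Qh = 59.6709 kW


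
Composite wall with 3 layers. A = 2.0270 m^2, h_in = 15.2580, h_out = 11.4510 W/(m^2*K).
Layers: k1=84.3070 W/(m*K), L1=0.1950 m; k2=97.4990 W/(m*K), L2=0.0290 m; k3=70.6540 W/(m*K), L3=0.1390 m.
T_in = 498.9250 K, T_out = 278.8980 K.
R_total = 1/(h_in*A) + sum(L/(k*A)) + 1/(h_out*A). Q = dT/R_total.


R_conv_in = 1/(15.2580*2.0270) = 0.0323
R_1 = 0.1950/(84.3070*2.0270) = 0.0011
R_2 = 0.0290/(97.4990*2.0270) = 0.0001
R_3 = 0.1390/(70.6540*2.0270) = 0.0010
R_conv_out = 1/(11.4510*2.0270) = 0.0431
R_total = 0.0777 K/W
Q = 220.0270 / 0.0777 = 2832.6882 W

R_total = 0.0777 K/W, Q = 2832.6882 W


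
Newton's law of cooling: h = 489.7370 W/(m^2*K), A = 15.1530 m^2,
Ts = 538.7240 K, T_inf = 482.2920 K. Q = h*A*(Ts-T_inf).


dT = 56.4320 K
Q = 489.7370 * 15.1530 * 56.4320 = 418781.0120 W

418781.0120 W


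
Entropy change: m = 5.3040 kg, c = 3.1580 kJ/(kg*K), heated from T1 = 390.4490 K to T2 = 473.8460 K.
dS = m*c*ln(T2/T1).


T2/T1 = 1.2136
ln(T2/T1) = 0.1936
dS = 5.3040 * 3.1580 * 0.1936 = 3.2426 kJ/K

3.2426 kJ/K
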